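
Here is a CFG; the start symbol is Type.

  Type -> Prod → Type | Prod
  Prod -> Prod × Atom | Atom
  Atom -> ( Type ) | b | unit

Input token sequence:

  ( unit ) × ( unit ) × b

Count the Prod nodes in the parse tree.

5

[Type [Prod [Prod [Prod [Atom ( [Type [Prod [Atom unit]]] )]] × [Atom ( [Type [Prod [Atom unit]]] )]] × [Atom b]]]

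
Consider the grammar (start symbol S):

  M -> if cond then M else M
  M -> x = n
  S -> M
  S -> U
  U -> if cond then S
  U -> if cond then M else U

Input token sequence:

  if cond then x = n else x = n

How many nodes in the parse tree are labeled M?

[S [M if cond then [M x = n] else [M x = n]]]

3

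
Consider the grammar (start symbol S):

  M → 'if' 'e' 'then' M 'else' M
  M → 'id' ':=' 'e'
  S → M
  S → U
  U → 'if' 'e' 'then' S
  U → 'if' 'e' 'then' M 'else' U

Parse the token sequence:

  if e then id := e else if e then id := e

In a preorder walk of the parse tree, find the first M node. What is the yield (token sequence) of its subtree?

[S [U if e then [M id := e] else [U if e then [S [M id := e]]]]]

id := e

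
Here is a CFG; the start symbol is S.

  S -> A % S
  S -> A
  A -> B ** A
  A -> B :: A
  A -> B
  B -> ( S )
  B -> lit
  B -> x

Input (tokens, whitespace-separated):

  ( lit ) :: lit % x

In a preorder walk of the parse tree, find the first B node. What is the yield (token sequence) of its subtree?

[S [A [B ( [S [A [B lit]]] )] :: [A [B lit]]] % [S [A [B x]]]]

( lit )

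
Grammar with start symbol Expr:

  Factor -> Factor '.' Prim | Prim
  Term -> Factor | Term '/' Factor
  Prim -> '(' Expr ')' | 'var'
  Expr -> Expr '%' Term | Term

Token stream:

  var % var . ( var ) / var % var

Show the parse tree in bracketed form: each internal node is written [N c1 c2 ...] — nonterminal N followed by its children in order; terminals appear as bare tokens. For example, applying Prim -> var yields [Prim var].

[Expr [Expr [Expr [Term [Factor [Prim var]]]] % [Term [Term [Factor [Factor [Prim var]] . [Prim ( [Expr [Term [Factor [Prim var]]]] )]]] / [Factor [Prim var]]]] % [Term [Factor [Prim var]]]]

Expr
Expr % Term
Expr % Term % Term
Term % Term % Term
Factor % Term % Term
Prim % Term % Term
var % Term % Term
var % Term / Factor % Term
var % Factor / Factor % Term
var % Factor . Prim / Factor % Term
var % Prim . Prim / Factor % Term
var % var . Prim / Factor % Term
var % var . ( Expr ) / Factor % Term
var % var . ( Term ) / Factor % Term
var % var . ( Factor ) / Factor % Term
var % var . ( Prim ) / Factor % Term
var % var . ( var ) / Factor % Term
var % var . ( var ) / Prim % Term
var % var . ( var ) / var % Term
var % var . ( var ) / var % Factor
var % var . ( var ) / var % Prim
var % var . ( var ) / var % var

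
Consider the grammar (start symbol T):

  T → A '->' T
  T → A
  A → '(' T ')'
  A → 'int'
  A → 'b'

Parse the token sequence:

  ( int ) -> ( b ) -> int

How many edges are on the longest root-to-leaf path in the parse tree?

[T [A ( [T [A int]] )] -> [T [A ( [T [A b]] )] -> [T [A int]]]]

5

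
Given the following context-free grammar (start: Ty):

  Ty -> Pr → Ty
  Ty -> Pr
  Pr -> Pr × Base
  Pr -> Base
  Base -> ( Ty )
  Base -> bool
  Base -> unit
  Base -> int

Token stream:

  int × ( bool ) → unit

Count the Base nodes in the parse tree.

[Ty [Pr [Pr [Base int]] × [Base ( [Ty [Pr [Base bool]]] )]] → [Ty [Pr [Base unit]]]]

4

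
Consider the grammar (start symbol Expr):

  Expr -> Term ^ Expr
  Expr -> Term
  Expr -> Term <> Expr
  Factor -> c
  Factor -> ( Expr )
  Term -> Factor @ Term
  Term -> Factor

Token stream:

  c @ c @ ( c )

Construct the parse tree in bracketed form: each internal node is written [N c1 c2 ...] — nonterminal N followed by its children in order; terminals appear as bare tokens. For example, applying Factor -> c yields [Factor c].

[Expr [Term [Factor c] @ [Term [Factor c] @ [Term [Factor ( [Expr [Term [Factor c]]] )]]]]]

Expr
Term
Factor @ Term
c @ Term
c @ Factor @ Term
c @ c @ Term
c @ c @ Factor
c @ c @ ( Expr )
c @ c @ ( Term )
c @ c @ ( Factor )
c @ c @ ( c )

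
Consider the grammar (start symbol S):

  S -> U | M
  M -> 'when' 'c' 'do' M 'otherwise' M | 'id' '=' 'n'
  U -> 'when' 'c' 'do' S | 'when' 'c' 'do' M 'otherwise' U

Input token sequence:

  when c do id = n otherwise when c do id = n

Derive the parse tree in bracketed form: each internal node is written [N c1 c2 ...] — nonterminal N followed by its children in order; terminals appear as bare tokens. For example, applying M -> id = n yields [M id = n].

[S [U when c do [M id = n] otherwise [U when c do [S [M id = n]]]]]

S
U
when c do M otherwise U
when c do id = n otherwise U
when c do id = n otherwise when c do S
when c do id = n otherwise when c do M
when c do id = n otherwise when c do id = n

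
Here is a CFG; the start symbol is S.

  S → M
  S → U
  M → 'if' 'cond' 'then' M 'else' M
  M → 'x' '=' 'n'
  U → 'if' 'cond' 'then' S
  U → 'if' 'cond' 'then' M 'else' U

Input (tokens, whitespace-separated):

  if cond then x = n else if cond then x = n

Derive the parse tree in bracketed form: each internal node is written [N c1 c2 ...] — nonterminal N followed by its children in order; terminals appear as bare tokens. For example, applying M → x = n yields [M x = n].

[S [U if cond then [M x = n] else [U if cond then [S [M x = n]]]]]

S
U
if cond then M else U
if cond then x = n else U
if cond then x = n else if cond then S
if cond then x = n else if cond then M
if cond then x = n else if cond then x = n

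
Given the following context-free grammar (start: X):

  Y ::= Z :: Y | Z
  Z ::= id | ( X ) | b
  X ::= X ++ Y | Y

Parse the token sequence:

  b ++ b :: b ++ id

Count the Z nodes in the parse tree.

[X [X [X [Y [Z b]]] ++ [Y [Z b] :: [Y [Z b]]]] ++ [Y [Z id]]]

4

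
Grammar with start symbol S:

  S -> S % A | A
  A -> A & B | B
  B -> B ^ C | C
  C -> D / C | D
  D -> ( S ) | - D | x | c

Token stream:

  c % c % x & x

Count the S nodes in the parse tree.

[S [S [S [A [B [C [D c]]]]] % [A [B [C [D c]]]]] % [A [A [B [C [D x]]]] & [B [C [D x]]]]]

3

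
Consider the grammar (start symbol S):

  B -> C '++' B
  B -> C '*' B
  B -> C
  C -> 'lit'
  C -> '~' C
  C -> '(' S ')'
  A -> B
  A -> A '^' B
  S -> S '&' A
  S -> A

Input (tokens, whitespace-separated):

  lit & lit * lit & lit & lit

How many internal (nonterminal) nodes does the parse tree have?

[S [S [S [S [A [B [C lit]]]] & [A [B [C lit] * [B [C lit]]]]] & [A [B [C lit]]]] & [A [B [C lit]]]]

18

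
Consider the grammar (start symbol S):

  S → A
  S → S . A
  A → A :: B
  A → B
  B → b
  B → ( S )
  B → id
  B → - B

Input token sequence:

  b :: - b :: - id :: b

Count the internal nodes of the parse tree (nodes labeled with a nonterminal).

11

[S [A [A [A [A [B b]] :: [B - [B b]]] :: [B - [B id]]] :: [B b]]]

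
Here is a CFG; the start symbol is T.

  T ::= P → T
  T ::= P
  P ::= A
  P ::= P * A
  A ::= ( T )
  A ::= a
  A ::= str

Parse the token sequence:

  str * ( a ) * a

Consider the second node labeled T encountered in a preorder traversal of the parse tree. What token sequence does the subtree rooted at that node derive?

[T [P [P [P [A str]] * [A ( [T [P [A a]]] )]] * [A a]]]

a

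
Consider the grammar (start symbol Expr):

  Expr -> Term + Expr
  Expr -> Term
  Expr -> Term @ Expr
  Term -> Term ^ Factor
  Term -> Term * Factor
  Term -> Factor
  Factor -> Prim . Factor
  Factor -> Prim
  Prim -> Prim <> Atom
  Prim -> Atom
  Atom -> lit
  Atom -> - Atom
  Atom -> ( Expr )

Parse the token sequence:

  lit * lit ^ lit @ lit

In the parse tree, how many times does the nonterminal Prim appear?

4

[Expr [Term [Term [Term [Factor [Prim [Atom lit]]]] * [Factor [Prim [Atom lit]]]] ^ [Factor [Prim [Atom lit]]]] @ [Expr [Term [Factor [Prim [Atom lit]]]]]]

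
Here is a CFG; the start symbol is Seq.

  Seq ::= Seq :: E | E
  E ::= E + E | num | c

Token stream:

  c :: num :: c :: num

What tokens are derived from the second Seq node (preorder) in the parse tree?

[Seq [Seq [Seq [Seq [E c]] :: [E num]] :: [E c]] :: [E num]]

c :: num :: c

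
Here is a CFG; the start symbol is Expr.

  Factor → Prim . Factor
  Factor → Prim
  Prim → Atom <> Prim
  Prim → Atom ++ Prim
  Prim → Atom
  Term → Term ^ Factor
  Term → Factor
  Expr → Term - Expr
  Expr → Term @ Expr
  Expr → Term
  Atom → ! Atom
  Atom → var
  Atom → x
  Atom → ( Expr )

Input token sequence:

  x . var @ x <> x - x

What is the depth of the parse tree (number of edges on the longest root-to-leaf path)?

7

[Expr [Term [Factor [Prim [Atom x]] . [Factor [Prim [Atom var]]]]] @ [Expr [Term [Factor [Prim [Atom x] <> [Prim [Atom x]]]]] - [Expr [Term [Factor [Prim [Atom x]]]]]]]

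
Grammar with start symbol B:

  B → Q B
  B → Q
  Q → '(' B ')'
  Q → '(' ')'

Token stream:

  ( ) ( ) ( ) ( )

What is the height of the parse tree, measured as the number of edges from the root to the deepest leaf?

[B [Q ( )] [B [Q ( )] [B [Q ( )] [B [Q ( )]]]]]

5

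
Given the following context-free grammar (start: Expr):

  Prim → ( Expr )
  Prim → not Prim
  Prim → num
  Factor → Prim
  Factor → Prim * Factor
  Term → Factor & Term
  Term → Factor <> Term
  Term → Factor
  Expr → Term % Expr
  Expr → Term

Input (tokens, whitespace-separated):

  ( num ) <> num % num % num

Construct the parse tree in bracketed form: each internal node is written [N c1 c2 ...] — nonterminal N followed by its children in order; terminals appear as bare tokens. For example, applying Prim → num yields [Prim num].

[Expr [Term [Factor [Prim ( [Expr [Term [Factor [Prim num]]]] )]] <> [Term [Factor [Prim num]]]] % [Expr [Term [Factor [Prim num]]] % [Expr [Term [Factor [Prim num]]]]]]

Expr
Term % Expr
Factor <> Term % Expr
Prim <> Term % Expr
( Expr ) <> Term % Expr
( Term ) <> Term % Expr
( Factor ) <> Term % Expr
( Prim ) <> Term % Expr
( num ) <> Term % Expr
( num ) <> Factor % Expr
( num ) <> Prim % Expr
( num ) <> num % Expr
( num ) <> num % Term % Expr
( num ) <> num % Factor % Expr
( num ) <> num % Prim % Expr
( num ) <> num % num % Expr
( num ) <> num % num % Term
( num ) <> num % num % Factor
( num ) <> num % num % Prim
( num ) <> num % num % num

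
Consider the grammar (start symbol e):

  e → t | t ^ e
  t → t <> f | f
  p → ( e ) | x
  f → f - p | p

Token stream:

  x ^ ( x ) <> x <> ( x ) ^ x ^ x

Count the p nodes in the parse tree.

8

[e [t [f [p x]]] ^ [e [t [t [t [f [p ( [e [t [f [p x]]]] )]]] <> [f [p x]]] <> [f [p ( [e [t [f [p x]]]] )]]] ^ [e [t [f [p x]]] ^ [e [t [f [p x]]]]]]]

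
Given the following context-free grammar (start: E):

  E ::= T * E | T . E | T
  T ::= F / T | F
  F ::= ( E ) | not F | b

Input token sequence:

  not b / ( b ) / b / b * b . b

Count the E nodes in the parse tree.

4

[E [T [F not [F b]] / [T [F ( [E [T [F b]]] )] / [T [F b] / [T [F b]]]]] * [E [T [F b]] . [E [T [F b]]]]]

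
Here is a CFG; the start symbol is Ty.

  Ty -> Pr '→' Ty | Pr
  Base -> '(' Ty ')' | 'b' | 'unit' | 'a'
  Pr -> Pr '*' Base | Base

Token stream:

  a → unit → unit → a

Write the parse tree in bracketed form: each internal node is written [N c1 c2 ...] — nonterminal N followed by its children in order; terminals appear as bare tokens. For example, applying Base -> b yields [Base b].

[Ty [Pr [Base a]] → [Ty [Pr [Base unit]] → [Ty [Pr [Base unit]] → [Ty [Pr [Base a]]]]]]

Ty
Pr → Ty
Base → Ty
a → Ty
a → Pr → Ty
a → Base → Ty
a → unit → Ty
a → unit → Pr → Ty
a → unit → Base → Ty
a → unit → unit → Ty
a → unit → unit → Pr
a → unit → unit → Base
a → unit → unit → a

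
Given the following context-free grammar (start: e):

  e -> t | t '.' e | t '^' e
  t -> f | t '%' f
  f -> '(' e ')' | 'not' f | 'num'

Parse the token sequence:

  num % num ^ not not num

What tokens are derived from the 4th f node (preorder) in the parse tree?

not num

[e [t [t [f num]] % [f num]] ^ [e [t [f not [f not [f num]]]]]]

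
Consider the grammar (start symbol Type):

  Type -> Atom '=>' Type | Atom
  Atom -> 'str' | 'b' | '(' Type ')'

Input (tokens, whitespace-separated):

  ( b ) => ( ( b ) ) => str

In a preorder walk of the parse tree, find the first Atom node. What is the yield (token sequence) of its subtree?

( b )

[Type [Atom ( [Type [Atom b]] )] => [Type [Atom ( [Type [Atom ( [Type [Atom b]] )]] )] => [Type [Atom str]]]]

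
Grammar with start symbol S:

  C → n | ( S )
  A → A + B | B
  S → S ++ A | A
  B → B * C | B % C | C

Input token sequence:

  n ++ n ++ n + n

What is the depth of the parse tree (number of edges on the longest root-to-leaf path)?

[S [S [S [A [B [C n]]]] ++ [A [B [C n]]]] ++ [A [A [B [C n]]] + [B [C n]]]]

6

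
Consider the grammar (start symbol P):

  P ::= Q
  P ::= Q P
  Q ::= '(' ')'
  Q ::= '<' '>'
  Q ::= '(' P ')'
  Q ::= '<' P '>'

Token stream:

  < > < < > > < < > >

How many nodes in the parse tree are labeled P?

[P [Q < >] [P [Q < [P [Q < >]] >] [P [Q < [P [Q < >]] >]]]]

5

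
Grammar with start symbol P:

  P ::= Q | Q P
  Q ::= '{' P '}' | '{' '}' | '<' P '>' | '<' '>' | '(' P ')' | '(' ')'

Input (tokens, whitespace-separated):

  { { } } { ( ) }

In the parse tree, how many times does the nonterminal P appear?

[P [Q { [P [Q { }]] }] [P [Q { [P [Q ( )]] }]]]

4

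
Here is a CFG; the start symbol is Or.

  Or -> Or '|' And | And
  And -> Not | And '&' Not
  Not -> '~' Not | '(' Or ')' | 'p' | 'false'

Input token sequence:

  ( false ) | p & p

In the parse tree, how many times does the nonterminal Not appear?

4

[Or [Or [And [Not ( [Or [And [Not false]]] )]]] | [And [And [Not p]] & [Not p]]]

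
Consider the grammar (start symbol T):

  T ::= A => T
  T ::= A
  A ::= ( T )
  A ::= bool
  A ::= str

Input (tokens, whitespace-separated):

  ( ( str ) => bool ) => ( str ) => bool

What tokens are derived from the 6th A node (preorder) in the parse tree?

str

[T [A ( [T [A ( [T [A str]] )] => [T [A bool]]] )] => [T [A ( [T [A str]] )] => [T [A bool]]]]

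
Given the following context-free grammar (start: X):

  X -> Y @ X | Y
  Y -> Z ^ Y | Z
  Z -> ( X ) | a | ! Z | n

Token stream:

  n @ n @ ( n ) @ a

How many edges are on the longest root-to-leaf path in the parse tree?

[X [Y [Z n]] @ [X [Y [Z n]] @ [X [Y [Z ( [X [Y [Z n]]] )]] @ [X [Y [Z a]]]]]]

8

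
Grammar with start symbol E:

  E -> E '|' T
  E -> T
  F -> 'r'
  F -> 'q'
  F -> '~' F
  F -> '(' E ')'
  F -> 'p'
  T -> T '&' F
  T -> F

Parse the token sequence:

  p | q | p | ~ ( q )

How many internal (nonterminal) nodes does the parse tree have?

16

[E [E [E [E [T [F p]]] | [T [F q]]] | [T [F p]]] | [T [F ~ [F ( [E [T [F q]]] )]]]]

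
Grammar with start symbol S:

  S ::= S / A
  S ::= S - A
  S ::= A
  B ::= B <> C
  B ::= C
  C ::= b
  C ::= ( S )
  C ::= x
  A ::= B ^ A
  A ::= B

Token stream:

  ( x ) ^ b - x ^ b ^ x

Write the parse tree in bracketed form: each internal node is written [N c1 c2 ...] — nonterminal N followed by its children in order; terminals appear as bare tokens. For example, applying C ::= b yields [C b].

S
S - A
A - A
B ^ A - A
C ^ A - A
( S ) ^ A - A
( A ) ^ A - A
( B ) ^ A - A
( C ) ^ A - A
( x ) ^ A - A
( x ) ^ B - A
( x ) ^ C - A
( x ) ^ b - A
( x ) ^ b - B ^ A
( x ) ^ b - C ^ A
( x ) ^ b - x ^ A
( x ) ^ b - x ^ B ^ A
( x ) ^ b - x ^ C ^ A
( x ) ^ b - x ^ b ^ A
( x ) ^ b - x ^ b ^ B
( x ) ^ b - x ^ b ^ C
( x ) ^ b - x ^ b ^ x

[S [S [A [B [C ( [S [A [B [C x]]]] )]] ^ [A [B [C b]]]]] - [A [B [C x]] ^ [A [B [C b]] ^ [A [B [C x]]]]]]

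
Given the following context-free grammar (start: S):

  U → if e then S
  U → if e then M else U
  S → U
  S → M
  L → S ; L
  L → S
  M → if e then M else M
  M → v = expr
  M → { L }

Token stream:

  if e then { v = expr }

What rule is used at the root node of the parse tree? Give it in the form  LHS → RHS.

S → U

[S [U if e then [S [M { [L [S [M v = expr]]] }]]]]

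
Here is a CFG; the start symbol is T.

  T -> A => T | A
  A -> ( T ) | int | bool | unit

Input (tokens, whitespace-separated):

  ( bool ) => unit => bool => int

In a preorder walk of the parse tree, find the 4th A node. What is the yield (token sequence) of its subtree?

[T [A ( [T [A bool]] )] => [T [A unit] => [T [A bool] => [T [A int]]]]]

bool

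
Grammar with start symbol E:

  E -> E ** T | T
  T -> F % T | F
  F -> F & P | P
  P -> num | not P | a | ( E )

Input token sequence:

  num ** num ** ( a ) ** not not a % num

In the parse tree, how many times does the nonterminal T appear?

6

[E [E [E [E [T [F [P num]]]] ** [T [F [P num]]]] ** [T [F [P ( [E [T [F [P a]]]] )]]]] ** [T [F [P not [P not [P a]]]] % [T [F [P num]]]]]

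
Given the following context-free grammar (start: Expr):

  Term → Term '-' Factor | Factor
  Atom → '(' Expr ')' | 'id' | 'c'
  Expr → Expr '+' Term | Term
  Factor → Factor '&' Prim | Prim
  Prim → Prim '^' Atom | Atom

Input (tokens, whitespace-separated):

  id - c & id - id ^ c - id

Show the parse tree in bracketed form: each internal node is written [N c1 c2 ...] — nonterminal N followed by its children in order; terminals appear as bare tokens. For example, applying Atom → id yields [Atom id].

[Expr [Term [Term [Term [Term [Factor [Prim [Atom id]]]] - [Factor [Factor [Prim [Atom c]]] & [Prim [Atom id]]]] - [Factor [Prim [Prim [Atom id]] ^ [Atom c]]]] - [Factor [Prim [Atom id]]]]]

Expr
Term
Term - Factor
Term - Factor - Factor
Term - Factor - Factor - Factor
Factor - Factor - Factor - Factor
Prim - Factor - Factor - Factor
Atom - Factor - Factor - Factor
id - Factor - Factor - Factor
id - Factor & Prim - Factor - Factor
id - Prim & Prim - Factor - Factor
id - Atom & Prim - Factor - Factor
id - c & Prim - Factor - Factor
id - c & Atom - Factor - Factor
id - c & id - Factor - Factor
id - c & id - Prim - Factor
id - c & id - Prim ^ Atom - Factor
id - c & id - Atom ^ Atom - Factor
id - c & id - id ^ Atom - Factor
id - c & id - id ^ c - Factor
id - c & id - id ^ c - Prim
id - c & id - id ^ c - Atom
id - c & id - id ^ c - id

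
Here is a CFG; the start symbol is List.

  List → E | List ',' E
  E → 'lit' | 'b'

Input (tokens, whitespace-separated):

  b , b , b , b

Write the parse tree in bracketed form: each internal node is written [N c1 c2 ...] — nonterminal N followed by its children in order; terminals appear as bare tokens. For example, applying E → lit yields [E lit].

List
List , E
List , E , E
List , E , E , E
E , E , E , E
b , E , E , E
b , b , E , E
b , b , b , E
b , b , b , b

[List [List [List [List [E b]] , [E b]] , [E b]] , [E b]]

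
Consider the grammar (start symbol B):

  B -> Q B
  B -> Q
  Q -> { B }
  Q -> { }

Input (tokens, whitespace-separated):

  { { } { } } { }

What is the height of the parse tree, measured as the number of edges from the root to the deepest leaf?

5

[B [Q { [B [Q { }] [B [Q { }]]] }] [B [Q { }]]]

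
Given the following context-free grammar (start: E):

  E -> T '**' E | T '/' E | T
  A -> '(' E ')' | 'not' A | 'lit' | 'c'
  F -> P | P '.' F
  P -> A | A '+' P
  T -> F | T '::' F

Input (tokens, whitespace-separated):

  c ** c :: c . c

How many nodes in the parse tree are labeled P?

4

[E [T [F [P [A c]]]] ** [E [T [T [F [P [A c]]]] :: [F [P [A c]] . [F [P [A c]]]]]]]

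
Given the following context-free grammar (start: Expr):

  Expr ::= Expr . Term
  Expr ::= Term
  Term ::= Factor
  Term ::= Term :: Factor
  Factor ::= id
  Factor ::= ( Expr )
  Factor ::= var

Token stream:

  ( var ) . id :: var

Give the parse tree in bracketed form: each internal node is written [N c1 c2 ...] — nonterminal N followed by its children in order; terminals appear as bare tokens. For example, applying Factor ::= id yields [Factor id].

Expr
Expr . Term
Term . Term
Factor . Term
( Expr ) . Term
( Term ) . Term
( Factor ) . Term
( var ) . Term
( var ) . Term :: Factor
( var ) . Factor :: Factor
( var ) . id :: Factor
( var ) . id :: var

[Expr [Expr [Term [Factor ( [Expr [Term [Factor var]]] )]]] . [Term [Term [Factor id]] :: [Factor var]]]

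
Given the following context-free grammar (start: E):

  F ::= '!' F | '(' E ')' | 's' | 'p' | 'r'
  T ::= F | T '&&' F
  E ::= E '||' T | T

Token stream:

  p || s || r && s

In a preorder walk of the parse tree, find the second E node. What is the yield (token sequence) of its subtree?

p || s

[E [E [E [T [F p]]] || [T [F s]]] || [T [T [F r]] && [F s]]]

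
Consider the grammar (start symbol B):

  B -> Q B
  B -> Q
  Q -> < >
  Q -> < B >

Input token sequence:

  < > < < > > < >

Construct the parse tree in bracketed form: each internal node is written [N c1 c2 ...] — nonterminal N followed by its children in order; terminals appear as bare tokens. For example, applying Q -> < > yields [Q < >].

[B [Q < >] [B [Q < [B [Q < >]] >] [B [Q < >]]]]

B
Q B
< > B
< > Q B
< > < B > B
< > < Q > B
< > < < > > B
< > < < > > Q
< > < < > > < >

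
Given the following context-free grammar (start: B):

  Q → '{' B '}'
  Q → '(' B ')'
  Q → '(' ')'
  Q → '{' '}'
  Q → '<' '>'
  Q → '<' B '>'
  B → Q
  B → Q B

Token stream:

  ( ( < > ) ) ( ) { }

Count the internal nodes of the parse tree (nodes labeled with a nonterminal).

[B [Q ( [B [Q ( [B [Q < >]] )]] )] [B [Q ( )] [B [Q { }]]]]

10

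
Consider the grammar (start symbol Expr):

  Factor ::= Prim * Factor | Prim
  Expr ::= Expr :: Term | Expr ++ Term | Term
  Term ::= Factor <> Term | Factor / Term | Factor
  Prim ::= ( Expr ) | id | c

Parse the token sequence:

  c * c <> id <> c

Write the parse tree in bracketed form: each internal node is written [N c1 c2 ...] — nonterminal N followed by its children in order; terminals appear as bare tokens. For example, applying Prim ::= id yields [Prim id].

[Expr [Term [Factor [Prim c] * [Factor [Prim c]]] <> [Term [Factor [Prim id]] <> [Term [Factor [Prim c]]]]]]

Expr
Term
Factor <> Term
Prim * Factor <> Term
c * Factor <> Term
c * Prim <> Term
c * c <> Term
c * c <> Factor <> Term
c * c <> Prim <> Term
c * c <> id <> Term
c * c <> id <> Factor
c * c <> id <> Prim
c * c <> id <> c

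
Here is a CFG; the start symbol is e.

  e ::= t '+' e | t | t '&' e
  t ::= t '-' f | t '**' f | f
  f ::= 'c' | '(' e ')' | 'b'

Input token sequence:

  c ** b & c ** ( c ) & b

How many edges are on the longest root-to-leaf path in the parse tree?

[e [t [t [f c]] ** [f b]] & [e [t [t [f c]] ** [f ( [e [t [f c]]] )]] & [e [t [f b]]]]]

7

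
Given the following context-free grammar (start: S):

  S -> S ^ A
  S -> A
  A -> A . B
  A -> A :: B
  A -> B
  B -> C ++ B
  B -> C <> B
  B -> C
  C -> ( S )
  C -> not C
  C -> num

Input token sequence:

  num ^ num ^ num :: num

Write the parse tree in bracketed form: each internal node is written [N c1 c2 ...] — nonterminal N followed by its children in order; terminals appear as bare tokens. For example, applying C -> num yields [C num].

[S [S [S [A [B [C num]]]] ^ [A [B [C num]]]] ^ [A [A [B [C num]]] :: [B [C num]]]]

S
S ^ A
S ^ A ^ A
A ^ A ^ A
B ^ A ^ A
C ^ A ^ A
num ^ A ^ A
num ^ B ^ A
num ^ C ^ A
num ^ num ^ A
num ^ num ^ A :: B
num ^ num ^ B :: B
num ^ num ^ C :: B
num ^ num ^ num :: B
num ^ num ^ num :: C
num ^ num ^ num :: num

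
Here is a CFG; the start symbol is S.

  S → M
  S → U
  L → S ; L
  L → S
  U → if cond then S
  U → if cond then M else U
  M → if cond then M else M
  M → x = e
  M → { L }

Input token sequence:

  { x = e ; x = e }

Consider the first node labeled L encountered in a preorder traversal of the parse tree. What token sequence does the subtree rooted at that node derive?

x = e ; x = e

[S [M { [L [S [M x = e]] ; [L [S [M x = e]]]] }]]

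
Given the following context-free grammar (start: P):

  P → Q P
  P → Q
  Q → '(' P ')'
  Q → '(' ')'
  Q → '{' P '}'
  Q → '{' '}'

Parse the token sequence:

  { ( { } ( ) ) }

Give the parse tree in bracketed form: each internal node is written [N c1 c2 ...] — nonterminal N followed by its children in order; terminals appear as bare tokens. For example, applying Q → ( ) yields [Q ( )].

P
Q
{ P }
{ Q }
{ ( P ) }
{ ( Q P ) }
{ ( { } P ) }
{ ( { } Q ) }
{ ( { } ( ) ) }

[P [Q { [P [Q ( [P [Q { }] [P [Q ( )]]] )]] }]]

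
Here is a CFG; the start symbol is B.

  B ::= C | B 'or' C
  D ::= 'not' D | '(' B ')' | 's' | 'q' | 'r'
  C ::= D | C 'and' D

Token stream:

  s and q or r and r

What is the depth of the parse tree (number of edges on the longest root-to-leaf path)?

5

[B [B [C [C [D s]] and [D q]]] or [C [C [D r]] and [D r]]]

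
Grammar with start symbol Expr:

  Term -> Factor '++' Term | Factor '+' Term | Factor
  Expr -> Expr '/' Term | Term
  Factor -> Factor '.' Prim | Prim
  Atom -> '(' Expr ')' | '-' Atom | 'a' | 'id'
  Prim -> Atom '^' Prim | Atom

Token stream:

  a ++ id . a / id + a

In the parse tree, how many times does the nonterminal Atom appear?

[Expr [Expr [Term [Factor [Prim [Atom a]]] ++ [Term [Factor [Factor [Prim [Atom id]]] . [Prim [Atom a]]]]]] / [Term [Factor [Prim [Atom id]]] + [Term [Factor [Prim [Atom a]]]]]]

5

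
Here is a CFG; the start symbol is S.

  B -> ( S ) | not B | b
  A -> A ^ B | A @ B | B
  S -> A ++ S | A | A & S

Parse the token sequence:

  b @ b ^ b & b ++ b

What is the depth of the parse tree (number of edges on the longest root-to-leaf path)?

5

[S [A [A [A [B b]] @ [B b]] ^ [B b]] & [S [A [B b]] ++ [S [A [B b]]]]]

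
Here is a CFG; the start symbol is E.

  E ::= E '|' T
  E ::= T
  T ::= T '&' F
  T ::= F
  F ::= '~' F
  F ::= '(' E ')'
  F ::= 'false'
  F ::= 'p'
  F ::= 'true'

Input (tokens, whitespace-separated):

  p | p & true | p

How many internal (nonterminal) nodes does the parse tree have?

11

[E [E [E [T [F p]]] | [T [T [F p]] & [F true]]] | [T [F p]]]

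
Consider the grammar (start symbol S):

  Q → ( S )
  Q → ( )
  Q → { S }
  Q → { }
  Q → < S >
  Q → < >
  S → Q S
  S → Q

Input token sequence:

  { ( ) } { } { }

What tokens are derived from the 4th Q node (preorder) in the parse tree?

{ }

[S [Q { [S [Q ( )]] }] [S [Q { }] [S [Q { }]]]]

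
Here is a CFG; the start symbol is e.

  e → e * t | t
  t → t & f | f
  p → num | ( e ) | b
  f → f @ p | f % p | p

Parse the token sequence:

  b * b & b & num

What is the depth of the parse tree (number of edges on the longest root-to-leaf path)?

6

[e [e [t [f [p b]]]] * [t [t [t [f [p b]]] & [f [p b]]] & [f [p num]]]]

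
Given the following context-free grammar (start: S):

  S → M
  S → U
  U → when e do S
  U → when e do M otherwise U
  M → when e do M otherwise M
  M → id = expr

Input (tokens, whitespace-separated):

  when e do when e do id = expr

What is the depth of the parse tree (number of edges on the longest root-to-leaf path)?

[S [U when e do [S [U when e do [S [M id = expr]]]]]]

6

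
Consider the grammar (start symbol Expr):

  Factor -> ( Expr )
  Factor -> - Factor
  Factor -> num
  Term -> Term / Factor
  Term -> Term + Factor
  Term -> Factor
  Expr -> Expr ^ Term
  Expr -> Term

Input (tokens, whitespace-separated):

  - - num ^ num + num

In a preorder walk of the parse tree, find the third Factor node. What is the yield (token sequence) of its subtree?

[Expr [Expr [Term [Factor - [Factor - [Factor num]]]]] ^ [Term [Term [Factor num]] + [Factor num]]]

num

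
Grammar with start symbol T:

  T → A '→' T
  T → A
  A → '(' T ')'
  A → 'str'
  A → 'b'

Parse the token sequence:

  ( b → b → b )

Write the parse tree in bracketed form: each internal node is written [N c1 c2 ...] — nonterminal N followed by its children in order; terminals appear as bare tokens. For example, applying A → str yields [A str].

[T [A ( [T [A b] → [T [A b] → [T [A b]]]] )]]

T
A
( T )
( A → T )
( b → T )
( b → A → T )
( b → b → T )
( b → b → A )
( b → b → b )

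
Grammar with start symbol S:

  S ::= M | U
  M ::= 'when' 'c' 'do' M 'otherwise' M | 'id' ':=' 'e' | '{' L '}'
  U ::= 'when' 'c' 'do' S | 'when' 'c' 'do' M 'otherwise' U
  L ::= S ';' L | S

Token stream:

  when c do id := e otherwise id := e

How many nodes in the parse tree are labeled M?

[S [M when c do [M id := e] otherwise [M id := e]]]

3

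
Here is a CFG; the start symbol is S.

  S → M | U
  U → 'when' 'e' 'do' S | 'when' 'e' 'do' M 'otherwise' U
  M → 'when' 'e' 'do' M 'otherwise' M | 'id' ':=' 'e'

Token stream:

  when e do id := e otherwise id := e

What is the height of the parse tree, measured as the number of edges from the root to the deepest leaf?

[S [M when e do [M id := e] otherwise [M id := e]]]

3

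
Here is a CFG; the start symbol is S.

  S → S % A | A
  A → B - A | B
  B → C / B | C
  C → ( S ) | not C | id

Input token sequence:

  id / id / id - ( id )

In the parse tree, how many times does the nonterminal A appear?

[S [A [B [C id] / [B [C id] / [B [C id]]]] - [A [B [C ( [S [A [B [C id]]]] )]]]]]

3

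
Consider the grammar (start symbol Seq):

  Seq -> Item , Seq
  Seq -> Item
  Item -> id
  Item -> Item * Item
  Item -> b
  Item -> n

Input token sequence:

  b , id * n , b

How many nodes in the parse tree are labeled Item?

[Seq [Item b] , [Seq [Item [Item id] * [Item n]] , [Seq [Item b]]]]

5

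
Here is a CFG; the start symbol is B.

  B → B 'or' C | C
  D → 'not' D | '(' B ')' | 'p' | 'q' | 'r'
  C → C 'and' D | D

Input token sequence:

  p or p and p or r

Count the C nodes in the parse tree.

4

[B [B [B [C [D p]]] or [C [C [D p]] and [D p]]] or [C [D r]]]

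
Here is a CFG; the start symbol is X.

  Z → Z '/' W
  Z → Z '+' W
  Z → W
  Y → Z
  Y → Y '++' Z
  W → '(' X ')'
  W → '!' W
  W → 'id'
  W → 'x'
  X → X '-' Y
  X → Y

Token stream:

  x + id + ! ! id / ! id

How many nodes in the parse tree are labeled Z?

4

[X [Y [Z [Z [Z [Z [W x]] + [W id]] + [W ! [W ! [W id]]]] / [W ! [W id]]]]]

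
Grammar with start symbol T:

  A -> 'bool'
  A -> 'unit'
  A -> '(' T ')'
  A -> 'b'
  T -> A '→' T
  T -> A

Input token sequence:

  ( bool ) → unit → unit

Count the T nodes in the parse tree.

4

[T [A ( [T [A bool]] )] → [T [A unit] → [T [A unit]]]]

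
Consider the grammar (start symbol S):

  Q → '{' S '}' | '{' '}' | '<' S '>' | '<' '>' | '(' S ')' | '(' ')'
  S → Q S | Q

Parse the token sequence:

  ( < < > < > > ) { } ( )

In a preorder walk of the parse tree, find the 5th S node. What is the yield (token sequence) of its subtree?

[S [Q ( [S [Q < [S [Q < >] [S [Q < >]]] >]] )] [S [Q { }] [S [Q ( )]]]]

{ } ( )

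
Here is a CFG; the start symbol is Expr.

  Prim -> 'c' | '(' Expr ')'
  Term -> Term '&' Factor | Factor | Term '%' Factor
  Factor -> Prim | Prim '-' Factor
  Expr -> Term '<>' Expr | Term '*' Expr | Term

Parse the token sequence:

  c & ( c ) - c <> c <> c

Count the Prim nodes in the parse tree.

[Expr [Term [Term [Factor [Prim c]]] & [Factor [Prim ( [Expr [Term [Factor [Prim c]]]] )] - [Factor [Prim c]]]] <> [Expr [Term [Factor [Prim c]]] <> [Expr [Term [Factor [Prim c]]]]]]

6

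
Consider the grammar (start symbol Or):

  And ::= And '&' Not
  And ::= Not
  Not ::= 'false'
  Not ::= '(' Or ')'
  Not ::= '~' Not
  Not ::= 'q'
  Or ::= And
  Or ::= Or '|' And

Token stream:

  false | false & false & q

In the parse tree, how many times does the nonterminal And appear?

4

[Or [Or [And [Not false]]] | [And [And [And [Not false]] & [Not false]] & [Not q]]]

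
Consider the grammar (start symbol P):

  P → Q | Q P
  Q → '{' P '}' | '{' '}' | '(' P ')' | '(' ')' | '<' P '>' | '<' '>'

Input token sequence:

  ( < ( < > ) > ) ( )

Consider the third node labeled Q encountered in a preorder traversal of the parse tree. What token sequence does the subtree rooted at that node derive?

( < > )

[P [Q ( [P [Q < [P [Q ( [P [Q < >]] )]] >]] )] [P [Q ( )]]]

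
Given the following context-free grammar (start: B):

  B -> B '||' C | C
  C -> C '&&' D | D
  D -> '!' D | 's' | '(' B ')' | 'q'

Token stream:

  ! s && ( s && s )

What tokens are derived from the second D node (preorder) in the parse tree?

s

[B [C [C [D ! [D s]]] && [D ( [B [C [C [D s]] && [D s]]] )]]]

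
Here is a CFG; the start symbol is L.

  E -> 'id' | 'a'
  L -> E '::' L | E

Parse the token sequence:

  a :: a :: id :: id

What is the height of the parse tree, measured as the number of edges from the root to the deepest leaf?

[L [E a] :: [L [E a] :: [L [E id] :: [L [E id]]]]]

5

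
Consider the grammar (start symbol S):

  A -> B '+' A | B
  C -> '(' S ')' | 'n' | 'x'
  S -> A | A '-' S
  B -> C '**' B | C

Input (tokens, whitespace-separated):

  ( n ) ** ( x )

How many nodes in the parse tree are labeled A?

[S [A [B [C ( [S [A [B [C n]]]] )] ** [B [C ( [S [A [B [C x]]]] )]]]]]

3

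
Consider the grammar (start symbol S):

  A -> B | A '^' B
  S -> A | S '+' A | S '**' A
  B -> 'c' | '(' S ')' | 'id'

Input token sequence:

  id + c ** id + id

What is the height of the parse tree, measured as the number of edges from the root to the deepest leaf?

6

[S [S [S [S [A [B id]]] + [A [B c]]] ** [A [B id]]] + [A [B id]]]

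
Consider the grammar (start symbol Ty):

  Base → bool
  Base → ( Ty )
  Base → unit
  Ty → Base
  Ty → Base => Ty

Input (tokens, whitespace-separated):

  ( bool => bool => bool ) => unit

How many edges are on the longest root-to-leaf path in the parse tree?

6

[Ty [Base ( [Ty [Base bool] => [Ty [Base bool] => [Ty [Base bool]]]] )] => [Ty [Base unit]]]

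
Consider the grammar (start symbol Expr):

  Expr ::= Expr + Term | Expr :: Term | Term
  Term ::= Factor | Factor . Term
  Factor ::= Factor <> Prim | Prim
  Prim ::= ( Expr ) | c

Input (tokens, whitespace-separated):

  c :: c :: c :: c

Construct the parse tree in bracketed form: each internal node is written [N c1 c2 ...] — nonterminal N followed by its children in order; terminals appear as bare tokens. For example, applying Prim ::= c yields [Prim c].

Expr
Expr :: Term
Expr :: Term :: Term
Expr :: Term :: Term :: Term
Term :: Term :: Term :: Term
Factor :: Term :: Term :: Term
Prim :: Term :: Term :: Term
c :: Term :: Term :: Term
c :: Factor :: Term :: Term
c :: Prim :: Term :: Term
c :: c :: Term :: Term
c :: c :: Factor :: Term
c :: c :: Prim :: Term
c :: c :: c :: Term
c :: c :: c :: Factor
c :: c :: c :: Prim
c :: c :: c :: c

[Expr [Expr [Expr [Expr [Term [Factor [Prim c]]]] :: [Term [Factor [Prim c]]]] :: [Term [Factor [Prim c]]]] :: [Term [Factor [Prim c]]]]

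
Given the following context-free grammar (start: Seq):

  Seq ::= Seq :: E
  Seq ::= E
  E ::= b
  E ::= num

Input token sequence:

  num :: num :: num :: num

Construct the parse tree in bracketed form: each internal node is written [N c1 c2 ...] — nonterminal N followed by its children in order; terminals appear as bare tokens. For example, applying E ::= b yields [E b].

Seq
Seq :: E
Seq :: E :: E
Seq :: E :: E :: E
E :: E :: E :: E
num :: E :: E :: E
num :: num :: E :: E
num :: num :: num :: E
num :: num :: num :: num

[Seq [Seq [Seq [Seq [E num]] :: [E num]] :: [E num]] :: [E num]]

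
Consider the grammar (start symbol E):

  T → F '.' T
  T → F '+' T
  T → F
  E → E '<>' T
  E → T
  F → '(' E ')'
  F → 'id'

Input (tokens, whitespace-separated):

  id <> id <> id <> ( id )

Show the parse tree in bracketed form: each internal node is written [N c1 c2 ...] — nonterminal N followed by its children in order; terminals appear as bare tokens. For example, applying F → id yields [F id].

E
E <> T
E <> T <> T
E <> T <> T <> T
T <> T <> T <> T
F <> T <> T <> T
id <> T <> T <> T
id <> F <> T <> T
id <> id <> T <> T
id <> id <> F <> T
id <> id <> id <> T
id <> id <> id <> F
id <> id <> id <> ( E )
id <> id <> id <> ( T )
id <> id <> id <> ( F )
id <> id <> id <> ( id )

[E [E [E [E [T [F id]]] <> [T [F id]]] <> [T [F id]]] <> [T [F ( [E [T [F id]]] )]]]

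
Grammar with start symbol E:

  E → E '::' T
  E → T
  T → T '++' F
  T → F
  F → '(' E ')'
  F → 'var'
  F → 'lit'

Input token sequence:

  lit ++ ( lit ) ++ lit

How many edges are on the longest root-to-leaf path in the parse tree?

[E [T [T [T [F lit]] ++ [F ( [E [T [F lit]]] )]] ++ [F lit]]]

7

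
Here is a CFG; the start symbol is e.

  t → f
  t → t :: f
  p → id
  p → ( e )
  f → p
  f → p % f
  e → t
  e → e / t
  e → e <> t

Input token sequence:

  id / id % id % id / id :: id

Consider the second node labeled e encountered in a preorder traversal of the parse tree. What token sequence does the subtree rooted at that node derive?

[e [e [e [t [f [p id]]]] / [t [f [p id] % [f [p id] % [f [p id]]]]]] / [t [t [f [p id]]] :: [f [p id]]]]

id / id % id % id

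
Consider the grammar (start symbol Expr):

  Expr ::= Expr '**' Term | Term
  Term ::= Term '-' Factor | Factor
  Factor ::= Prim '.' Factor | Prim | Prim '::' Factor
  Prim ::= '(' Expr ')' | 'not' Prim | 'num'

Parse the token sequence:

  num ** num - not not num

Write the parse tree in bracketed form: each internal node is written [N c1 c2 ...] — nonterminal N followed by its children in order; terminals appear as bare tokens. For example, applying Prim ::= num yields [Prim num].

Expr
Expr ** Term
Term ** Term
Factor ** Term
Prim ** Term
num ** Term
num ** Term - Factor
num ** Factor - Factor
num ** Prim - Factor
num ** num - Factor
num ** num - Prim
num ** num - not Prim
num ** num - not not Prim
num ** num - not not num

[Expr [Expr [Term [Factor [Prim num]]]] ** [Term [Term [Factor [Prim num]]] - [Factor [Prim not [Prim not [Prim num]]]]]]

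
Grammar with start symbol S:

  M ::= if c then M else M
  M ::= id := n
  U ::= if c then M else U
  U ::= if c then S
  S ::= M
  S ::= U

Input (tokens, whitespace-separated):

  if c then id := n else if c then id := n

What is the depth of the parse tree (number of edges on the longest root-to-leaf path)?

5

[S [U if c then [M id := n] else [U if c then [S [M id := n]]]]]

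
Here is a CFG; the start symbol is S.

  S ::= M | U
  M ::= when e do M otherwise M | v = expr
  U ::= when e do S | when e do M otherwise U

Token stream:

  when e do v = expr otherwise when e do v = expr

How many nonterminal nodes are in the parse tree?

[S [U when e do [M v = expr] otherwise [U when e do [S [M v = expr]]]]]

6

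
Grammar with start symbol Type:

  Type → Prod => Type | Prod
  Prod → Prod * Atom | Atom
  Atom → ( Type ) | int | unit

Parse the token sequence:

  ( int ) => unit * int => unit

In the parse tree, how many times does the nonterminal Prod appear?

[Type [Prod [Atom ( [Type [Prod [Atom int]]] )]] => [Type [Prod [Prod [Atom unit]] * [Atom int]] => [Type [Prod [Atom unit]]]]]

5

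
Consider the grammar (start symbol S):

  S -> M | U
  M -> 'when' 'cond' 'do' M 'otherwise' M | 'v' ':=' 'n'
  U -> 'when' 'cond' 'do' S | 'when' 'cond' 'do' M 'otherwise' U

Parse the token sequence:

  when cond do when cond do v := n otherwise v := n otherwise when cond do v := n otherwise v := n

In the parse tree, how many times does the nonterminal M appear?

7

[S [M when cond do [M when cond do [M v := n] otherwise [M v := n]] otherwise [M when cond do [M v := n] otherwise [M v := n]]]]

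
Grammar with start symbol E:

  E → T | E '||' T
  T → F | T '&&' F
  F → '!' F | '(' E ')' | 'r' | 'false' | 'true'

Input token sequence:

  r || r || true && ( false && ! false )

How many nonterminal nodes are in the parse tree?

17

[E [E [E [T [F r]]] || [T [F r]]] || [T [T [F true]] && [F ( [E [T [T [F false]] && [F ! [F false]]]] )]]]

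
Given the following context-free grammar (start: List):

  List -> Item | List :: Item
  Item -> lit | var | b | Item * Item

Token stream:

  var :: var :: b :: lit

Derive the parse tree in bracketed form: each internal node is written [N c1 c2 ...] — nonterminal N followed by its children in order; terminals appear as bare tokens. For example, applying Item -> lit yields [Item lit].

[List [List [List [List [Item var]] :: [Item var]] :: [Item b]] :: [Item lit]]

List
List :: Item
List :: Item :: Item
List :: Item :: Item :: Item
Item :: Item :: Item :: Item
var :: Item :: Item :: Item
var :: var :: Item :: Item
var :: var :: b :: Item
var :: var :: b :: lit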